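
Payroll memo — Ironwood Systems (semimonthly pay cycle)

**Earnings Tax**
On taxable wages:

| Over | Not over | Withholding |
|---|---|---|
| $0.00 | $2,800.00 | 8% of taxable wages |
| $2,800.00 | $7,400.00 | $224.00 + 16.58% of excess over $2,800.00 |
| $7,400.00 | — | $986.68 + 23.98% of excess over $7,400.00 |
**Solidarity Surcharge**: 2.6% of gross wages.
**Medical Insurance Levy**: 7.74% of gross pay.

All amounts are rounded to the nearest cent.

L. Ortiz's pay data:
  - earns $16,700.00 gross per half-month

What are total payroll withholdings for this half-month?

Earnings Tax: taxable = $16,700.00
  $986.68 + 23.98% × ($16,700.00 − $7,400.00) = $986.68 + 23.98% × $9,300.00 = $3,216.82
Solidarity Surcharge: 2.6% × $16,700.00 = $434.20
Medical Insurance Levy: 7.74% × $16,700.00 = $1,292.58
Total: $3,216.82 + $434.20 + $1,292.58 = $4,943.60

$4,943.60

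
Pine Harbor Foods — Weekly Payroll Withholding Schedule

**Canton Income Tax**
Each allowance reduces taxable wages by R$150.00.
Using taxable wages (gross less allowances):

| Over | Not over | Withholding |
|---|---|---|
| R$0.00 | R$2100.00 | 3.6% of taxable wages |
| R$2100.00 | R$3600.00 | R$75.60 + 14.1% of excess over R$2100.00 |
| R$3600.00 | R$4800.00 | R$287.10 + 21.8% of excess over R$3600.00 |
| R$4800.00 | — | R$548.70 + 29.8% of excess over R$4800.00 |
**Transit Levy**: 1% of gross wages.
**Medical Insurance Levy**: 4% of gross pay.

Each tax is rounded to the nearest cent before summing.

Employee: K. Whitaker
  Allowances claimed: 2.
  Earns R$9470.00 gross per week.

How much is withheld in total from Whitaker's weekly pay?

R$2324.46

Canton Income Tax: taxable = R$9470.00 − 2×R$150.00 = R$9170.00
  R$548.70 + 29.8% × (R$9170.00 − R$4800.00) = R$548.70 + 29.8% × R$4370.00 = R$1850.96
Transit Levy: 1% × R$9470.00 = R$94.70
Medical Insurance Levy: 4% × R$9470.00 = R$378.80
Total: R$1850.96 + R$94.70 + R$378.80 = R$2324.46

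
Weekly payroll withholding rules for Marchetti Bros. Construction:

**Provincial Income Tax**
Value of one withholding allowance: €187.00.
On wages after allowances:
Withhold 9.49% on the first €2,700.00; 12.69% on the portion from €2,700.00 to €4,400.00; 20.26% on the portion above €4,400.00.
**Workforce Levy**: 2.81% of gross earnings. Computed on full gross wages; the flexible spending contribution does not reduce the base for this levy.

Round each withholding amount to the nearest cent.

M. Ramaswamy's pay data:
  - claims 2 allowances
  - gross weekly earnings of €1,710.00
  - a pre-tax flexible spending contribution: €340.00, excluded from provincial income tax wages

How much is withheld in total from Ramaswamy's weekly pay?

€142.57

Provincial Income Tax: taxable = €1,710.00 − €340.00 − 2×€187.00 = €996.00
  9.49% × €996.00 = €94.52
Workforce Levy: 2.81% × €1,710.00 = €48.05
Total: €94.52 + €48.05 = €142.57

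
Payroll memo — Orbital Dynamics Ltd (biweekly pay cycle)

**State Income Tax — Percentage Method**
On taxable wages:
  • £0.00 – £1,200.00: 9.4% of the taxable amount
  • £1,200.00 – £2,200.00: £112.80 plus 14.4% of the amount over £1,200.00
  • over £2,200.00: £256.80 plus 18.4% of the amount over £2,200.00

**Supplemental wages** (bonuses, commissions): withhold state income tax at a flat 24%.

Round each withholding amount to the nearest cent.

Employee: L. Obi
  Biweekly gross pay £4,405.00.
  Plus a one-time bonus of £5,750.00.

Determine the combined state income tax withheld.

£2,042.52

State Income Tax: taxable = £4,405.00
  £256.80 + 18.4% × (£4,405.00 − £2,200.00) = £256.80 + 18.4% × £2,205.00 = £662.52
Supplemental (24% flat on bonus): 24% × £5,750.00 = £1,380.00
Total state income tax: £662.52 + £1,380.00 = £2,042.52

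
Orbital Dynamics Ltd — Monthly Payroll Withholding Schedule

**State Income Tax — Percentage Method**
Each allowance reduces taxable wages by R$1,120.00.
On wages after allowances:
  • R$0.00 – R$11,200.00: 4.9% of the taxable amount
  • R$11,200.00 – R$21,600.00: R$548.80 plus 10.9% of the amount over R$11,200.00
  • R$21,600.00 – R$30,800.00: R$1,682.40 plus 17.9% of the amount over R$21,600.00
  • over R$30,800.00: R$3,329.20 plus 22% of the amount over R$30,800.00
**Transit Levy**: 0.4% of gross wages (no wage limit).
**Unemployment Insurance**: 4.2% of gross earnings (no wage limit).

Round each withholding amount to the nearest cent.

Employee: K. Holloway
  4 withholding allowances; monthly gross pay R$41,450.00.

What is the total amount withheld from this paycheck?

State Income Tax: taxable = R$41,450.00 − 4×R$1,120.00 = R$36,970.00
  R$3,329.20 + 22% × (R$36,970.00 − R$30,800.00) = R$3,329.20 + 22% × R$6,170.00 = R$4,686.60
Transit Levy: 0.4% × R$41,450.00 = R$165.80
Unemployment Insurance: 4.2% × R$41,450.00 = R$1,740.90
Total: R$4,686.60 + R$165.80 + R$1,740.90 = R$6,593.30

R$6,593.30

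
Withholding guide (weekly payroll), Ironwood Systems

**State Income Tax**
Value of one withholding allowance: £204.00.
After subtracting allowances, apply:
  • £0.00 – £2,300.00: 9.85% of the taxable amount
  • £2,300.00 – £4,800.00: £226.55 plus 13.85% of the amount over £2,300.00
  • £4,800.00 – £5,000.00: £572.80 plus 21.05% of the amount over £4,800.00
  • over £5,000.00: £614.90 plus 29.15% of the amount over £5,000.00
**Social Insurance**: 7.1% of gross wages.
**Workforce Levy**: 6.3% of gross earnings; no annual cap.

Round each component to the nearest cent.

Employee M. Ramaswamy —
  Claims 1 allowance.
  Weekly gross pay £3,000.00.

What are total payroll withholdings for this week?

State Income Tax: taxable = £3,000.00 − 1×£204.00 = £2,796.00
  £226.55 + 13.85% × (£2,796.00 − £2,300.00) = £226.55 + 13.85% × £496.00 = £295.25
Social Insurance: 7.1% × £3,000.00 = £213.00
Workforce Levy: 6.3% × £3,000.00 = £189.00
Total: £295.25 + £213.00 + £189.00 = £697.25

£697.25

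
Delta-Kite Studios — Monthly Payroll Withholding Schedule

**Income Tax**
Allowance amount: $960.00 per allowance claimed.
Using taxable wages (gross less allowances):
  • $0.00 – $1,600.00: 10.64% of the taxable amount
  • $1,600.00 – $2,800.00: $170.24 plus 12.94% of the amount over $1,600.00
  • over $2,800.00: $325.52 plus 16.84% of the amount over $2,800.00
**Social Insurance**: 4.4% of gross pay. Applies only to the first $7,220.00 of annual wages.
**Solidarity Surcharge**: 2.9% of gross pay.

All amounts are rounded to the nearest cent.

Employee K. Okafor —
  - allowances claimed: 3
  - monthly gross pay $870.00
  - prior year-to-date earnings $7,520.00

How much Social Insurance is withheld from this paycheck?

$0.00

Social Insurance: YTD $7,520.00 ≥ cap $7,220.00 → $0.00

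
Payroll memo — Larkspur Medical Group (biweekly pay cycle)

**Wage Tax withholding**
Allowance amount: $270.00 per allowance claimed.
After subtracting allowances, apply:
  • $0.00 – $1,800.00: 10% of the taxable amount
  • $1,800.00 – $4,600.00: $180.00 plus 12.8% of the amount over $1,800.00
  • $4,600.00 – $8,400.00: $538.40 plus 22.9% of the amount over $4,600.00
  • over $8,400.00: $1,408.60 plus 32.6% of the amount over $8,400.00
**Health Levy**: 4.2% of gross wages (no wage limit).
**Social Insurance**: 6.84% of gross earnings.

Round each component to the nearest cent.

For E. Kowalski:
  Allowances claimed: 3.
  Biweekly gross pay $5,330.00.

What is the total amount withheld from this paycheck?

Wage Tax: taxable = $5,330.00 − 3×$270.00 = $4,520.00
  $180.00 + 12.8% × ($4,520.00 − $1,800.00) = $180.00 + 12.8% × $2,720.00 = $528.16
Health Levy: 4.2% × $5,330.00 = $223.86
Social Insurance: 6.84% × $5,330.00 = $364.57
Total: $528.16 + $223.86 + $364.57 = $1,116.59

$1,116.59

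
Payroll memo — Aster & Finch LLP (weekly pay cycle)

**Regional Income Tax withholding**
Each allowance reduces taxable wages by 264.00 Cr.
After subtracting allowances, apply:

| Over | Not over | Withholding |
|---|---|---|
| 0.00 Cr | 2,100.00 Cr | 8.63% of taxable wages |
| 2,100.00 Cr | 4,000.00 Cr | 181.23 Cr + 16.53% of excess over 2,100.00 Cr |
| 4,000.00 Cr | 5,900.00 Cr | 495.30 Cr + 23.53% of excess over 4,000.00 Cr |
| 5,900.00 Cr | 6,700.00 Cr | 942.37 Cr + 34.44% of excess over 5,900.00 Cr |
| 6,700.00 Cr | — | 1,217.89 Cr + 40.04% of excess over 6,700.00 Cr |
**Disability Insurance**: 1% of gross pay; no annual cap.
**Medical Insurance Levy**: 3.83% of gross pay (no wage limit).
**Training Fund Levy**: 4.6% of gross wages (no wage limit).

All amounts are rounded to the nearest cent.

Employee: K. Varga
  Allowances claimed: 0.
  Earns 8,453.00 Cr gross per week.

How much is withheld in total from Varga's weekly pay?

Regional Income Tax: taxable = 8,453.00 Cr
  1,217.89 Cr + 40.04% × (8,453.00 Cr − 6,700.00 Cr) = 1,217.89 Cr + 40.04% × 1,753.00 Cr = 1,919.79 Cr
Disability Insurance: 1% × 8,453.00 Cr = 84.53 Cr
Medical Insurance Levy: 3.83% × 8,453.00 Cr = 323.75 Cr
Training Fund Levy: 4.6% × 8,453.00 Cr = 388.84 Cr
Total: 1,919.79 Cr + 84.53 Cr + 323.75 Cr + 388.84 Cr = 2,716.91 Cr

2,716.91 Cr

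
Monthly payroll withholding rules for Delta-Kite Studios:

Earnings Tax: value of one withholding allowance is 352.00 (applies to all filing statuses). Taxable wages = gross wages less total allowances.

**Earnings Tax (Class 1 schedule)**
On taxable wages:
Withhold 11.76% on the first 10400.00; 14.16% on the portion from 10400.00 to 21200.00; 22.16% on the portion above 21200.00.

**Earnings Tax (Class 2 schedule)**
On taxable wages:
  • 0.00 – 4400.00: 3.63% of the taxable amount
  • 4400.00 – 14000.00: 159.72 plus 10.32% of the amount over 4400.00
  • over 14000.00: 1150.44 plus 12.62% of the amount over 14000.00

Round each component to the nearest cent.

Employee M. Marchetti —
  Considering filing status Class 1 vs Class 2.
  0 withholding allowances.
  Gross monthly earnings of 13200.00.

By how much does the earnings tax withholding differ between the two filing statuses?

Earnings Tax (Class 1): taxable = 13200.00
  1223.04 + 14.16% × (13200.00 − 10400.00) = 1223.04 + 14.16% × 2800.00 = 1619.52
Earnings Tax (Class 2): taxable = 13200.00
  159.72 + 10.32% × (13200.00 − 4400.00) = 159.72 + 10.32% × 8800.00 = 1067.88
Difference: |1619.52 − 1067.88| = 551.64 (higher under Class 1)

551.64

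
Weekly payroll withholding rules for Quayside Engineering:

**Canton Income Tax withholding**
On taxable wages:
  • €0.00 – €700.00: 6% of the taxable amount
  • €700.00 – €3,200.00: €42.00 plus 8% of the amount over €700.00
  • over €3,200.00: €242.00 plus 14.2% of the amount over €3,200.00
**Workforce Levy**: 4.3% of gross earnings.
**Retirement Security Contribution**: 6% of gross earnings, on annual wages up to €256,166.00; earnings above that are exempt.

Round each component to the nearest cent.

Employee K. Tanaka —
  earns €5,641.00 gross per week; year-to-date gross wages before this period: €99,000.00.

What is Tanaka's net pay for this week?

€4,471.36

Canton Income Tax: taxable = €5,641.00
  €242.00 + 14.2% × (€5,641.00 − €3,200.00) = €242.00 + 14.2% × €2,441.00 = €588.62
Workforce Levy: 4.3% × €5,641.00 = €242.56
Retirement Security Contribution: 6% × €5,641.00 = €338.46
Total withheld: €588.62 + €242.56 + €338.46 = €1,169.64
Net pay: €5,641.00 − €1,169.64 = €4,471.36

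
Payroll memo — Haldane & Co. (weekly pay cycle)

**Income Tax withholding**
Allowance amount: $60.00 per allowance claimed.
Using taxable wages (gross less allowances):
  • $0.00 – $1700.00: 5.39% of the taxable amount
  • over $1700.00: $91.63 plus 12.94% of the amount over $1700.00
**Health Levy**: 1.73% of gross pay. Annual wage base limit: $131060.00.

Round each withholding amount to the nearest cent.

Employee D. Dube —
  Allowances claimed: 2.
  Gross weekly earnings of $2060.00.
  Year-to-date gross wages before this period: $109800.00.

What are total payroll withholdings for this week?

Income Tax: taxable = $2060.00 − 2×$60.00 = $1940.00
  $91.63 + 12.94% × ($1940.00 − $1700.00) = $91.63 + 12.94% × $240.00 = $122.69
Health Levy: 1.73% × $2060.00 = $35.64
Total: $122.69 + $35.64 = $158.33

$158.33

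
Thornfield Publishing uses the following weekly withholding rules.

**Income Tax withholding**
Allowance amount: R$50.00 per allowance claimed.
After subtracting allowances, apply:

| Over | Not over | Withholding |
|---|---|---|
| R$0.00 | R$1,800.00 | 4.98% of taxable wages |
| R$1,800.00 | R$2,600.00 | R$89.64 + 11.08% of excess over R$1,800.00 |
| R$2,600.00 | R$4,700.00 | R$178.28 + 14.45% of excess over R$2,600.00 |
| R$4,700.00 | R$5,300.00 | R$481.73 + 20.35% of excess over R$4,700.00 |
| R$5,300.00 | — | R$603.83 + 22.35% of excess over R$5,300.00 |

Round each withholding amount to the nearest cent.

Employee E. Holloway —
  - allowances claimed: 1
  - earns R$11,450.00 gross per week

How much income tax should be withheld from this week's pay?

Income Tax: taxable = R$11,450.00 − 1×R$50.00 = R$11,400.00
  R$603.83 + 22.35% × (R$11,400.00 − R$5,300.00) = R$603.83 + 22.35% × R$6,100.00 = R$1,967.18

R$1,967.18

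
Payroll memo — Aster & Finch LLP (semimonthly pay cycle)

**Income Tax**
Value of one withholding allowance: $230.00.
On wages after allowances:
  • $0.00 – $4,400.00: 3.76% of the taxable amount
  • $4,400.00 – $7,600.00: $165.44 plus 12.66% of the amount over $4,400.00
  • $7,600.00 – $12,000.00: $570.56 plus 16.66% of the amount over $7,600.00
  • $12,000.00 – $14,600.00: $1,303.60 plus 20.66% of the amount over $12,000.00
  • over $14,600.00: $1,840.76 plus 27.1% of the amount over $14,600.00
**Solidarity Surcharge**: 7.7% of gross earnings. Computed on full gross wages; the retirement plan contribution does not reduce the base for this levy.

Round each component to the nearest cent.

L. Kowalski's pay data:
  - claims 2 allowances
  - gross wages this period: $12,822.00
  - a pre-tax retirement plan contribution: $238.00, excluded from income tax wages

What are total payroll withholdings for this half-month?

$2,316.51

Income Tax: taxable = $12,822.00 − $238.00 − 2×$230.00 = $12,124.00
  $1,303.60 + 20.66% × ($12,124.00 − $12,000.00) = $1,303.60 + 20.66% × $124.00 = $1,329.22
Solidarity Surcharge: 7.7% × $12,822.00 = $987.29
Total: $1,329.22 + $987.29 = $2,316.51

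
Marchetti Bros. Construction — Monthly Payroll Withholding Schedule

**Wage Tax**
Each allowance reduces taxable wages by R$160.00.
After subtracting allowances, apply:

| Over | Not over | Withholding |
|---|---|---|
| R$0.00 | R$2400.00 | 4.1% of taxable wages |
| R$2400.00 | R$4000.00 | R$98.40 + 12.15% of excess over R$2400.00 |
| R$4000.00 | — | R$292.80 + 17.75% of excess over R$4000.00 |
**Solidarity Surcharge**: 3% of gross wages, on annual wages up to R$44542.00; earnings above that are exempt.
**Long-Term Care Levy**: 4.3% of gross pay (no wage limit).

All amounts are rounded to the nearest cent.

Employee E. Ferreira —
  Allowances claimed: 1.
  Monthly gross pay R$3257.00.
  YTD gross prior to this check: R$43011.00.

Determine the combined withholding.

R$369.07

Wage Tax: taxable = R$3257.00 − 1×R$160.00 = R$3097.00
  R$98.40 + 12.15% × (R$3097.00 − R$2400.00) = R$98.40 + 12.15% × R$697.00 = R$183.09
Solidarity Surcharge: cap R$44542.00 − YTD R$43011.00 = R$1531.00 subject; 3% × R$1531.00 = R$45.93
Long-Term Care Levy: 4.3% × R$3257.00 = R$140.05
Total: R$183.09 + R$45.93 + R$140.05 = R$369.07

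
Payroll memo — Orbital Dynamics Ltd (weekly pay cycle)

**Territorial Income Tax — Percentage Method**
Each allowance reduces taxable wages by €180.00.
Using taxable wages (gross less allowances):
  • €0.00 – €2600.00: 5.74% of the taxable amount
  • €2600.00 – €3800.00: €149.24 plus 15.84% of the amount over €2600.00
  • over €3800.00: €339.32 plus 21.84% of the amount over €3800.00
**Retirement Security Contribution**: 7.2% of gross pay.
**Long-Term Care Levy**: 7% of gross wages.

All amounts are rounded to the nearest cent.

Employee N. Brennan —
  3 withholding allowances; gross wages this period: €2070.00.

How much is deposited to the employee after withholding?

€1688.24

Territorial Income Tax: taxable = €2070.00 − 3×€180.00 = €1530.00
  5.74% × €1530.00 = €87.82
Retirement Security Contribution: 7.2% × €2070.00 = €149.04
Long-Term Care Levy: 7% × €2070.00 = €144.90
Total withheld: €87.82 + €149.04 + €144.90 = €381.76
Net pay: €2070.00 − €381.76 = €1688.24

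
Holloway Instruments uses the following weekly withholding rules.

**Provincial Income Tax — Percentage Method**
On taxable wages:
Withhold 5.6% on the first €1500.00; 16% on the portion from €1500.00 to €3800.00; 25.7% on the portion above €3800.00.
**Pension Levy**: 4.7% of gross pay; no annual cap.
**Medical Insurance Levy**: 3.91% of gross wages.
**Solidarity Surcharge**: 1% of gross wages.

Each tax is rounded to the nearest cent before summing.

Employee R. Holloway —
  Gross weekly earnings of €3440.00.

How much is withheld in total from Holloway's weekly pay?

Provincial Income Tax: taxable = €3440.00
  €84.00 + 16% × (€3440.00 − €1500.00) = €84.00 + 16% × €1940.00 = €394.40
Pension Levy: 4.7% × €3440.00 = €161.68
Medical Insurance Levy: 3.91% × €3440.00 = €134.50
Solidarity Surcharge: 1% × €3440.00 = €34.40
Total: €394.40 + €161.68 + €134.50 + €34.40 = €724.98

€724.98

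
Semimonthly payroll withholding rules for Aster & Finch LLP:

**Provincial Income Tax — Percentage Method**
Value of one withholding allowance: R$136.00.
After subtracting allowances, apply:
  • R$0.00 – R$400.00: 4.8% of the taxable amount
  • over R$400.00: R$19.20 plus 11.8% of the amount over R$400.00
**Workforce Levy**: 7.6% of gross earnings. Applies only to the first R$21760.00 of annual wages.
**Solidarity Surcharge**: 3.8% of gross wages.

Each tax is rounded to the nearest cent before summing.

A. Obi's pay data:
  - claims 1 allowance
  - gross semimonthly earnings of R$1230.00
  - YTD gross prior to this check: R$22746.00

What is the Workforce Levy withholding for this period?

Workforce Levy: YTD R$22746.00 ≥ cap R$21760.00 → R$0.00

R$0.00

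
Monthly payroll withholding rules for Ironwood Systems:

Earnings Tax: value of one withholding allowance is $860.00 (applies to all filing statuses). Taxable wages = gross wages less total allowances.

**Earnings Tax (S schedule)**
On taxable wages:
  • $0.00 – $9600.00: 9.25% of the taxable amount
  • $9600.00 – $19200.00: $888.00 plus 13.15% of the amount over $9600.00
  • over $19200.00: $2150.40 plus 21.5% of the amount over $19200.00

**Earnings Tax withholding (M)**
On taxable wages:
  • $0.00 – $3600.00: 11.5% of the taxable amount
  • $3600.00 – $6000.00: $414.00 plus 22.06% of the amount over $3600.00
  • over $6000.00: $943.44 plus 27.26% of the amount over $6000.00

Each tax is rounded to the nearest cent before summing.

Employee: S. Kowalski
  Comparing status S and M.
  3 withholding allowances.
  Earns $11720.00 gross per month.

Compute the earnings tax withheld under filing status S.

$845.45

Earnings Tax (S): taxable = $11720.00 − 3×$860.00 = $9140.00
  9.25% × $9140.00 = $845.45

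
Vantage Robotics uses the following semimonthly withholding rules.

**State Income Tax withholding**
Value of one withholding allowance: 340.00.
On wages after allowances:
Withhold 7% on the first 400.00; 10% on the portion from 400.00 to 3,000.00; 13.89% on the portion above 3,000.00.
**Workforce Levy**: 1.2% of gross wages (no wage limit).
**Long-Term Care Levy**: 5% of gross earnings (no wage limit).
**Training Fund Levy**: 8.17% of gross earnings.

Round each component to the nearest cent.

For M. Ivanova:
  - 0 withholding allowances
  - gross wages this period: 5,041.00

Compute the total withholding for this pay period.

State Income Tax: taxable = 5,041.00
  288.00 + 13.89% × (5,041.00 − 3,000.00) = 288.00 + 13.89% × 2,041.00 = 571.49
Workforce Levy: 1.2% × 5,041.00 = 60.49
Long-Term Care Levy: 5% × 5,041.00 = 252.05
Training Fund Levy: 8.17% × 5,041.00 = 411.85
Total: 571.49 + 60.49 + 252.05 + 411.85 = 1,295.88

1,295.88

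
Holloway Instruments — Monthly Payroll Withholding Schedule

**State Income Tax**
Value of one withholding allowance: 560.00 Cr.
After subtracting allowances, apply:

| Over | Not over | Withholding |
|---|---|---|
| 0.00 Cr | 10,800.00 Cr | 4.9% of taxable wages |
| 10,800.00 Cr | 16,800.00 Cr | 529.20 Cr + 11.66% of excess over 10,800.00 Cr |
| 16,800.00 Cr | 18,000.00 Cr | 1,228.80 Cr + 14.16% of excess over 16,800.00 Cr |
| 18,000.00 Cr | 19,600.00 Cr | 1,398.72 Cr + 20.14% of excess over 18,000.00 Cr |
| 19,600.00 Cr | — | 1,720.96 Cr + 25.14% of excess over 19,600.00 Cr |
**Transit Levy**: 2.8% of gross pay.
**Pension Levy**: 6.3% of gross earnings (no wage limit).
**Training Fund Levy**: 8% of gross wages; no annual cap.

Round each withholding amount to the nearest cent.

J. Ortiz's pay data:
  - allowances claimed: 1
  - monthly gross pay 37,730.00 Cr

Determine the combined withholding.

12,589.89 Cr

State Income Tax: taxable = 37,730.00 Cr − 1×560.00 Cr = 37,170.00 Cr
  1,720.96 Cr + 25.14% × (37,170.00 Cr − 19,600.00 Cr) = 1,720.96 Cr + 25.14% × 17,570.00 Cr = 6,138.06 Cr
Transit Levy: 2.8% × 37,730.00 Cr = 1,056.44 Cr
Pension Levy: 6.3% × 37,730.00 Cr = 2,376.99 Cr
Training Fund Levy: 8% × 37,730.00 Cr = 3,018.40 Cr
Total: 6,138.06 Cr + 1,056.44 Cr + 2,376.99 Cr + 3,018.40 Cr = 12,589.89 Cr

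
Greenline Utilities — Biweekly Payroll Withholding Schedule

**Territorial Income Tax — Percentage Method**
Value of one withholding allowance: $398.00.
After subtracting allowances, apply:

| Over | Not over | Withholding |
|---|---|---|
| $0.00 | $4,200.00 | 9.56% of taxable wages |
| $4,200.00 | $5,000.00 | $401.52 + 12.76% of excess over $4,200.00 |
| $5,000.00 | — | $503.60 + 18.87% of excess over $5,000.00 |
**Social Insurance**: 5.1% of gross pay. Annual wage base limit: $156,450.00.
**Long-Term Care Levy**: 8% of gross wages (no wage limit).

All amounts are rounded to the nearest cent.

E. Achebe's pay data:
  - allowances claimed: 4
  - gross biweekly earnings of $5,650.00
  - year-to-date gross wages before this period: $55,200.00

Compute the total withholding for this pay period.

$1,128.09

Territorial Income Tax: taxable = $5,650.00 − 4×$398.00 = $4,058.00
  9.56% × $4,058.00 = $387.94
Social Insurance: 5.1% × $5,650.00 = $288.15
Long-Term Care Levy: 8% × $5,650.00 = $452.00
Total: $387.94 + $288.15 + $452.00 = $1,128.09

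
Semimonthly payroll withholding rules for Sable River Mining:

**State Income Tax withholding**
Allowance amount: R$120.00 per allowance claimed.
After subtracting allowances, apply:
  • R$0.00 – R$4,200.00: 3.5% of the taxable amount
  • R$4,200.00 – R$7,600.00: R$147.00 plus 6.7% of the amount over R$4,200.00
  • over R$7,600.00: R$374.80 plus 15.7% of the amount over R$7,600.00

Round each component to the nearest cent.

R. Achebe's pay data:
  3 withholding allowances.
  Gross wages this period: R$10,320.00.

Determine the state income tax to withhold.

State Income Tax: taxable = R$10,320.00 − 3×R$120.00 = R$9,960.00
  R$374.80 + 15.7% × (R$9,960.00 − R$7,600.00) = R$374.80 + 15.7% × R$2,360.00 = R$745.32

R$745.32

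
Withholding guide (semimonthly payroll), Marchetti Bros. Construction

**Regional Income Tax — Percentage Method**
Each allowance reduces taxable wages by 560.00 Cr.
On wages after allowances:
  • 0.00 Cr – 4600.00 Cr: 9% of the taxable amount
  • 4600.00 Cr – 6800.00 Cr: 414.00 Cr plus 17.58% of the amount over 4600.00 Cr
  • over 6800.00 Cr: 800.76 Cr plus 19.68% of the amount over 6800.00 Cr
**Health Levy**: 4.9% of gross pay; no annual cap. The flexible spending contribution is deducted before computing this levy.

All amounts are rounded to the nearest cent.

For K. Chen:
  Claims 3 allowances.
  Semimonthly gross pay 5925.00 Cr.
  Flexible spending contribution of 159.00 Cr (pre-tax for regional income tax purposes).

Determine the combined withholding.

650.27 Cr

Regional Income Tax: taxable = 5925.00 Cr − 159.00 Cr − 3×560.00 Cr = 4086.00 Cr
  9% × 4086.00 Cr = 367.74 Cr
Health Levy: 4.9% × 5766.00 Cr = 282.53 Cr
Total: 367.74 Cr + 282.53 Cr = 650.27 Cr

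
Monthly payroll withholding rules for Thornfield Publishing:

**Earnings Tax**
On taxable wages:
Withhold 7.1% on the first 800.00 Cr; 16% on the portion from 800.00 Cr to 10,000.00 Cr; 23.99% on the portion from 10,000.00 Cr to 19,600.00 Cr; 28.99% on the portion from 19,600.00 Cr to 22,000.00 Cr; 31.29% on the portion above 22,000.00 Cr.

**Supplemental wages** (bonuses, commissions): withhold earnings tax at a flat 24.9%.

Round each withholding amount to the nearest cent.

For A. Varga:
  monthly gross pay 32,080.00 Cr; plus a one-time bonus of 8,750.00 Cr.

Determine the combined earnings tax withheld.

9,860.38 Cr

Earnings Tax: taxable = 32,080.00 Cr
  4,527.60 Cr + 31.29% × (32,080.00 Cr − 22,000.00 Cr) = 4,527.60 Cr + 31.29% × 10,080.00 Cr = 7,681.63 Cr
Supplemental (24.9% flat on bonus): 24.9% × 8,750.00 Cr = 2,178.75 Cr
Total earnings tax: 7,681.63 Cr + 2,178.75 Cr = 9,860.38 Cr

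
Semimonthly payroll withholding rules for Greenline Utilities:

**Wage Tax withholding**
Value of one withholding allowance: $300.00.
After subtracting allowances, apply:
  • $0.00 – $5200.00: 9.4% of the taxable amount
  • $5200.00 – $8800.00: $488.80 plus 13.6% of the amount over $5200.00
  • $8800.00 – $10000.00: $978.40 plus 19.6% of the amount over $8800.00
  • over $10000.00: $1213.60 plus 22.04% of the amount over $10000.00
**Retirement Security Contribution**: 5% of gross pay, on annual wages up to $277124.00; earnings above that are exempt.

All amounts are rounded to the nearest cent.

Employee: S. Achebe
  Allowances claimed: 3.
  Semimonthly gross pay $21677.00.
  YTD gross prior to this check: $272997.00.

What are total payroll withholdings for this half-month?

Wage Tax: taxable = $21677.00 − 3×$300.00 = $20777.00
  $1213.60 + 22.04% × ($20777.00 − $10000.00) = $1213.60 + 22.04% × $10777.00 = $3588.85
Retirement Security Contribution: cap $277124.00 − YTD $272997.00 = $4127.00 subject; 5% × $4127.00 = $206.35
Total: $3588.85 + $206.35 = $3795.20

$3795.20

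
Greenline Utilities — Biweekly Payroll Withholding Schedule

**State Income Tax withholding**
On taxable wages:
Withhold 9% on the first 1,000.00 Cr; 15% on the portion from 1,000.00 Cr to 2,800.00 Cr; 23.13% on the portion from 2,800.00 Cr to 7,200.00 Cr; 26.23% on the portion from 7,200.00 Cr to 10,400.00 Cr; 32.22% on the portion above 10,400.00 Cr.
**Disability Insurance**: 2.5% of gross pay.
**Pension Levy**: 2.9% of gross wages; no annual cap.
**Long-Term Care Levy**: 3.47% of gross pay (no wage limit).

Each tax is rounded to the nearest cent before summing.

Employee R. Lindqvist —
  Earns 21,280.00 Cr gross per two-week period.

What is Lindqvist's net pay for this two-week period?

13,669.84 Cr

State Income Tax: taxable = 21,280.00 Cr
  2,217.08 Cr + 32.22% × (21,280.00 Cr − 10,400.00 Cr) = 2,217.08 Cr + 32.22% × 10,880.00 Cr = 5,722.62 Cr
Disability Insurance: 2.5% × 21,280.00 Cr = 532.00 Cr
Pension Levy: 2.9% × 21,280.00 Cr = 617.12 Cr
Long-Term Care Levy: 3.47% × 21,280.00 Cr = 738.42 Cr
Total withheld: 5,722.62 Cr + 532.00 Cr + 617.12 Cr + 738.42 Cr = 7,610.16 Cr
Net pay: 21,280.00 Cr − 7,610.16 Cr = 13,669.84 Cr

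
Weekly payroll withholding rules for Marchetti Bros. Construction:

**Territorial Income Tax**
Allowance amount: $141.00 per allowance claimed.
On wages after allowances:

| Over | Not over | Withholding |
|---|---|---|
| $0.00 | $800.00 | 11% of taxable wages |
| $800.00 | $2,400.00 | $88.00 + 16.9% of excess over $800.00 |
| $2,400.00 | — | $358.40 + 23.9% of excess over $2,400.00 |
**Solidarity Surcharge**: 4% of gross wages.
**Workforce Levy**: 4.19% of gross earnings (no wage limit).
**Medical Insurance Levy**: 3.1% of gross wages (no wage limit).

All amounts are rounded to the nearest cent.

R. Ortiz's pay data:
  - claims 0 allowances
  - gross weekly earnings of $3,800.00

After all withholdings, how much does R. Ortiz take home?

$2,677.98

Territorial Income Tax: taxable = $3,800.00
  $358.40 + 23.9% × ($3,800.00 − $2,400.00) = $358.40 + 23.9% × $1,400.00 = $693.00
Solidarity Surcharge: 4% × $3,800.00 = $152.00
Workforce Levy: 4.19% × $3,800.00 = $159.22
Medical Insurance Levy: 3.1% × $3,800.00 = $117.80
Total withheld: $693.00 + $152.00 + $159.22 + $117.80 = $1,122.02
Net pay: $3,800.00 − $1,122.02 = $2,677.98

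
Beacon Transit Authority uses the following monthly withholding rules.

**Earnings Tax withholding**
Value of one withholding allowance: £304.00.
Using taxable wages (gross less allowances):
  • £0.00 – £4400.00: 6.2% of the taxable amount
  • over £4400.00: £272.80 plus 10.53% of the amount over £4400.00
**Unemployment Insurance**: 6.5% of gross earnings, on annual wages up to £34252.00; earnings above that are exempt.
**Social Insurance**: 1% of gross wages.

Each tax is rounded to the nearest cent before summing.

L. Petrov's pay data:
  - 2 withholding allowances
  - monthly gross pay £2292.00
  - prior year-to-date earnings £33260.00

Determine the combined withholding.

Earnings Tax: taxable = £2292.00 − 2×£304.00 = £1684.00
  6.2% × £1684.00 = £104.41
Unemployment Insurance: cap £34252.00 − YTD £33260.00 = £992.00 subject; 6.5% × £992.00 = £64.48
Social Insurance: 1% × £2292.00 = £22.92
Total: £104.41 + £64.48 + £22.92 = £191.81

£191.81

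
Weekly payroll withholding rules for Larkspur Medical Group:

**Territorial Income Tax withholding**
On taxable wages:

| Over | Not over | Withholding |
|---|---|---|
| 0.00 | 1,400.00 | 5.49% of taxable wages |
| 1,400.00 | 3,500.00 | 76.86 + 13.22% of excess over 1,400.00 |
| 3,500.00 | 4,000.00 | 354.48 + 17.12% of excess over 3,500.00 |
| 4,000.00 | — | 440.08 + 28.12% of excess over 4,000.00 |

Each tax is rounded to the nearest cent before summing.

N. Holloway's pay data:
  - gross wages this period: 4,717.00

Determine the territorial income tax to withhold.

Territorial Income Tax: taxable = 4,717.00
  440.08 + 28.12% × (4,717.00 − 4,000.00) = 440.08 + 28.12% × 717.00 = 641.70

641.70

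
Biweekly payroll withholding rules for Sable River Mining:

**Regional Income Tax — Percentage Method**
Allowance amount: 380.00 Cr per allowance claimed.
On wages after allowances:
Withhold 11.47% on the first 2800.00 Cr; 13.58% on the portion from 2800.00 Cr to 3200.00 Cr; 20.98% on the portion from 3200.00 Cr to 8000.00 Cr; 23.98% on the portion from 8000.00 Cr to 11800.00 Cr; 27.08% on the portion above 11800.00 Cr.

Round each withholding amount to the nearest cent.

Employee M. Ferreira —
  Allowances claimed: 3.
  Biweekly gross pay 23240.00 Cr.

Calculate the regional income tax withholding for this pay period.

5083.00 Cr

Regional Income Tax: taxable = 23240.00 Cr − 3×380.00 Cr = 22100.00 Cr
  2293.76 Cr + 27.08% × (22100.00 Cr − 11800.00 Cr) = 2293.76 Cr + 27.08% × 10300.00 Cr = 5083.00 Cr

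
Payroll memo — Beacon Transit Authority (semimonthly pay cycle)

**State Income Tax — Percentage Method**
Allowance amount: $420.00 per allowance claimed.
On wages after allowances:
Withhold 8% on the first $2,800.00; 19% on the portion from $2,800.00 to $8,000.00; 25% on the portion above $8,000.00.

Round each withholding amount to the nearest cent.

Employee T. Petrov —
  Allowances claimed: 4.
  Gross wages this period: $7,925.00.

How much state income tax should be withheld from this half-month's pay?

$878.55

State Income Tax: taxable = $7,925.00 − 4×$420.00 = $6,245.00
  $224.00 + 19% × ($6,245.00 − $2,800.00) = $224.00 + 19% × $3,445.00 = $878.55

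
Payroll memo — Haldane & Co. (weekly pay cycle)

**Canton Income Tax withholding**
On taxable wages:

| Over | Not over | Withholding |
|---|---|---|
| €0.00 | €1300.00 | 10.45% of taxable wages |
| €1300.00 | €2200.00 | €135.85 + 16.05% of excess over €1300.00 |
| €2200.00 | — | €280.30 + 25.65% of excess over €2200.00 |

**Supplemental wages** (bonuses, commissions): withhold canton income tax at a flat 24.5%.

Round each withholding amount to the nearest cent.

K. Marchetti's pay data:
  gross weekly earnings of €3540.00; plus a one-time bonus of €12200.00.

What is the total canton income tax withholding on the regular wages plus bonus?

€3613.01

Canton Income Tax: taxable = €3540.00
  €280.30 + 25.65% × (€3540.00 − €2200.00) = €280.30 + 25.65% × €1340.00 = €624.01
Supplemental (24.5% flat on bonus): 24.5% × €12200.00 = €2989.00
Total canton income tax: €624.01 + €2989.00 = €3613.01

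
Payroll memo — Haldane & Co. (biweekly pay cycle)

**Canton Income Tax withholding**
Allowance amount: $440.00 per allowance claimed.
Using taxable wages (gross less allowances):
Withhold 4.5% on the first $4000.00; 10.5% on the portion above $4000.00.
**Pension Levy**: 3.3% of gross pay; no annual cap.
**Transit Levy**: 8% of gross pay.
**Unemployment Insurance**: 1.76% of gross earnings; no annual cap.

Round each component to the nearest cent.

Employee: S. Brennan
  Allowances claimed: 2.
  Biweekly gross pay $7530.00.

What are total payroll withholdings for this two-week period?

$1441.67

Canton Income Tax: taxable = $7530.00 − 2×$440.00 = $6650.00
  $180.00 + 10.5% × ($6650.00 − $4000.00) = $180.00 + 10.5% × $2650.00 = $458.25
Pension Levy: 3.3% × $7530.00 = $248.49
Transit Levy: 8% × $7530.00 = $602.40
Unemployment Insurance: 1.76% × $7530.00 = $132.53
Total: $458.25 + $248.49 + $602.40 + $132.53 = $1441.67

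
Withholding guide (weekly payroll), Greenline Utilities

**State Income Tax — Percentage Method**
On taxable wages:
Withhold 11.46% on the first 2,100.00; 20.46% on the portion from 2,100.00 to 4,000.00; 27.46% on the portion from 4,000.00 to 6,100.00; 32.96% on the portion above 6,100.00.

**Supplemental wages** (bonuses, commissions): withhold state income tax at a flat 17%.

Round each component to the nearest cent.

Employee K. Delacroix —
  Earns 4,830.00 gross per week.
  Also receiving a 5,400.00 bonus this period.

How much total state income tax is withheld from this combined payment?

1,775.32

State Income Tax: taxable = 4,830.00
  629.40 + 27.46% × (4,830.00 − 4,000.00) = 629.40 + 27.46% × 830.00 = 857.32
Supplemental (17% flat on bonus): 17% × 5,400.00 = 918.00
Total state income tax: 857.32 + 918.00 = 1,775.32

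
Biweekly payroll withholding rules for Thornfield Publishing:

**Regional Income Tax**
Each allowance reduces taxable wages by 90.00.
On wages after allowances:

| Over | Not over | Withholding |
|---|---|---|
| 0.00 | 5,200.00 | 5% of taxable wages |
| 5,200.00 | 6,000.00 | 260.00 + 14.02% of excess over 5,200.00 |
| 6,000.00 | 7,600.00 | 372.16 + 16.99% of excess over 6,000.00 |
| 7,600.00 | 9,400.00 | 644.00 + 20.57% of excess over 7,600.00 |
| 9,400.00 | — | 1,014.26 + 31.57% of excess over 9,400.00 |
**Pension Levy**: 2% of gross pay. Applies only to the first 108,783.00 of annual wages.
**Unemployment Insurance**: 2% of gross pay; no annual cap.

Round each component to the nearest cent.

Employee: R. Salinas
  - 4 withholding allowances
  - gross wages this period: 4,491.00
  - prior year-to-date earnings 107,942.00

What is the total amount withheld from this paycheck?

Regional Income Tax: taxable = 4,491.00 − 4×90.00 = 4,131.00
  5% × 4,131.00 = 206.55
Pension Levy: cap 108,783.00 − YTD 107,942.00 = 841.00 subject; 2% × 841.00 = 16.82
Unemployment Insurance: 2% × 4,491.00 = 89.82
Total: 206.55 + 16.82 + 89.82 = 313.19

313.19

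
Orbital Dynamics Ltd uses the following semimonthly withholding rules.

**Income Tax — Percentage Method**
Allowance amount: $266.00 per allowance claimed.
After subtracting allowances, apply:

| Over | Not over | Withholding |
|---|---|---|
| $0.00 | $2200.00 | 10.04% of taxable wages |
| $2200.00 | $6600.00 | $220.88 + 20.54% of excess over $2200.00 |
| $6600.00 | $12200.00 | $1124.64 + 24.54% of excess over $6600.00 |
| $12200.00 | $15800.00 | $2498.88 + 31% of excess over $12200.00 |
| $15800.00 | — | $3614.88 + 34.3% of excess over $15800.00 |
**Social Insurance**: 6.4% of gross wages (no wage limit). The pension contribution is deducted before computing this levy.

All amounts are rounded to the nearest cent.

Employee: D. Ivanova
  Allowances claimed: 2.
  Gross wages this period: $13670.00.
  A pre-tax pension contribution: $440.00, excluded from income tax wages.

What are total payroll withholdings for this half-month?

Income Tax: taxable = $13670.00 − $440.00 − 2×$266.00 = $12698.00
  $2498.88 + 31% × ($12698.00 − $12200.00) = $2498.88 + 31% × $498.00 = $2653.26
Social Insurance: 6.4% × $13230.00 = $846.72
Total: $2653.26 + $846.72 = $3499.98

$3499.98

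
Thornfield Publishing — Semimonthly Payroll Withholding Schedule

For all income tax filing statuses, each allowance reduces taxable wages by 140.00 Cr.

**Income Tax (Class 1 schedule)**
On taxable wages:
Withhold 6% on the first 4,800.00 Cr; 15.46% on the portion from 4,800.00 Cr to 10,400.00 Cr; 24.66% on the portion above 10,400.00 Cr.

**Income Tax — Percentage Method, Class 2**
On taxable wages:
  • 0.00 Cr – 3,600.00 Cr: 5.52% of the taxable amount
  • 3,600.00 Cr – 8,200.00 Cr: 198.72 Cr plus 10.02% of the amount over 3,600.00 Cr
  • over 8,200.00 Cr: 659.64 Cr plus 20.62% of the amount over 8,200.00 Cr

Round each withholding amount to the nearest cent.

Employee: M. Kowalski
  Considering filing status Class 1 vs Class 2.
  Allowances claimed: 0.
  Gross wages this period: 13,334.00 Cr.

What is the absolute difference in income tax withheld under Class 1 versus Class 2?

Income Tax (Class 1): taxable = 13,334.00 Cr
  1,153.76 Cr + 24.66% × (13,334.00 Cr − 10,400.00 Cr) = 1,153.76 Cr + 24.66% × 2,934.00 Cr = 1,877.28 Cr
Income Tax (Class 2): taxable = 13,334.00 Cr
  659.64 Cr + 20.62% × (13,334.00 Cr − 8,200.00 Cr) = 659.64 Cr + 20.62% × 5,134.00 Cr = 1,718.27 Cr
Difference: |1,877.28 Cr − 1,718.27 Cr| = 159.01 Cr (higher under Class 1)

159.01 Cr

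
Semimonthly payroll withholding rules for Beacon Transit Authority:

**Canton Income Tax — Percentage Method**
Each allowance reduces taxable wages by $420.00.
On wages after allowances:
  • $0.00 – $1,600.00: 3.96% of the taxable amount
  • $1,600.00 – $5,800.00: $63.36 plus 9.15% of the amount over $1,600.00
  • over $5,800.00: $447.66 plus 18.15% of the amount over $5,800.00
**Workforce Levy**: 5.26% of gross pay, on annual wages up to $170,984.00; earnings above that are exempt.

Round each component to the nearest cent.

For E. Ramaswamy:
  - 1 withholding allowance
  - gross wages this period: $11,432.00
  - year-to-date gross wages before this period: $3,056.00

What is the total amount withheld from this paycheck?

$1,994.96

Canton Income Tax: taxable = $11,432.00 − 1×$420.00 = $11,012.00
  $447.66 + 18.15% × ($11,012.00 − $5,800.00) = $447.66 + 18.15% × $5,212.00 = $1,393.64
Workforce Levy: 5.26% × $11,432.00 = $601.32
Total: $1,393.64 + $601.32 = $1,994.96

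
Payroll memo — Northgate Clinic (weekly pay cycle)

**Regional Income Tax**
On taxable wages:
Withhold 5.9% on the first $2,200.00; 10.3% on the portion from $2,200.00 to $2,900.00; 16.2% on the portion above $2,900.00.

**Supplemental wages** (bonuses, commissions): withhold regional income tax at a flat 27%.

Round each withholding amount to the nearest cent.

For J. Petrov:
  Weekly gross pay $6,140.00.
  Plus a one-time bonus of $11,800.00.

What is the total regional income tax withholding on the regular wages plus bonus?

$3,912.78

Regional Income Tax: taxable = $6,140.00
  $201.90 + 16.2% × ($6,140.00 − $2,900.00) = $201.90 + 16.2% × $3,240.00 = $726.78
Supplemental (27% flat on bonus): 27% × $11,800.00 = $3,186.00
Total regional income tax: $726.78 + $3,186.00 = $3,912.78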